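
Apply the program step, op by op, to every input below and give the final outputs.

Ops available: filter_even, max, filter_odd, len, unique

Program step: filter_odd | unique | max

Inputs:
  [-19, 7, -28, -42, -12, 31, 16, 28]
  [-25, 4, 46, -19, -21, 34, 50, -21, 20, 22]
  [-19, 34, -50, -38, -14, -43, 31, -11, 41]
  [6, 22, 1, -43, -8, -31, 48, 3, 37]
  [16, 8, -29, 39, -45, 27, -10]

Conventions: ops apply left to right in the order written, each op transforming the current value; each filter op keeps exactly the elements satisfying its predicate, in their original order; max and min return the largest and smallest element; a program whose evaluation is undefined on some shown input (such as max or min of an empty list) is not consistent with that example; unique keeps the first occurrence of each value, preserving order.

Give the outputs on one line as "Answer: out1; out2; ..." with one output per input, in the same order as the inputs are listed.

31; -19; 41; 37; 39

Execution, op by op:
  [-19, 7, -28, -42, -12, 31, 16, 28] -> [-19, 7, 31] -> [-19, 7, 31] -> 31
  [-25, 4, 46, -19, -21, 34, 50, -21, 20, 22] -> [-25, -19, -21, -21] -> [-25, -19, -21] -> -19
  [-19, 34, -50, -38, -14, -43, 31, -11, 41] -> [-19, -43, 31, -11, 41] -> [-19, -43, 31, -11, 41] -> 41
  [6, 22, 1, -43, -8, -31, 48, 3, 37] -> [1, -43, -31, 3, 37] -> [1, -43, -31, 3, 37] -> 37
  [16, 8, -29, 39, -45, 27, -10] -> [-29, 39, -45, 27] -> [-29, 39, -45, 27] -> 39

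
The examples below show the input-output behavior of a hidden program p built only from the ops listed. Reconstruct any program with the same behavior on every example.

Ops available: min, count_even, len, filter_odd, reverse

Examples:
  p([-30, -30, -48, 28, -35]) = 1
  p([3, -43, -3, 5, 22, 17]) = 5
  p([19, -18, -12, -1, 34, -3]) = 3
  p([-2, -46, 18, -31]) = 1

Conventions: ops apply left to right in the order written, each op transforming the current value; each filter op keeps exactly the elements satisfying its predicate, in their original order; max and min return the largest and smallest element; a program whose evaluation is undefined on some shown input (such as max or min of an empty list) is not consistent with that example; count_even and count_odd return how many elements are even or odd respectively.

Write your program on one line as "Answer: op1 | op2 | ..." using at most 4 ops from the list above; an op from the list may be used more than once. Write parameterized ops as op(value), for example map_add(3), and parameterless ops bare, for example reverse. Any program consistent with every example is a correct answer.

filter_odd | reverse | len

Check, running the answer program on each example:
  [-30, -30, -48, 28, -35] -> [-35] -> [-35] -> 1
  [3, -43, -3, 5, 22, 17] -> [3, -43, -3, 5, 17] -> [17, 5, -3, -43, 3] -> 5
  [19, -18, -12, -1, 34, -3] -> [19, -1, -3] -> [-3, -1, 19] -> 3
  [-2, -46, 18, -31] -> [-31] -> [-31] -> 1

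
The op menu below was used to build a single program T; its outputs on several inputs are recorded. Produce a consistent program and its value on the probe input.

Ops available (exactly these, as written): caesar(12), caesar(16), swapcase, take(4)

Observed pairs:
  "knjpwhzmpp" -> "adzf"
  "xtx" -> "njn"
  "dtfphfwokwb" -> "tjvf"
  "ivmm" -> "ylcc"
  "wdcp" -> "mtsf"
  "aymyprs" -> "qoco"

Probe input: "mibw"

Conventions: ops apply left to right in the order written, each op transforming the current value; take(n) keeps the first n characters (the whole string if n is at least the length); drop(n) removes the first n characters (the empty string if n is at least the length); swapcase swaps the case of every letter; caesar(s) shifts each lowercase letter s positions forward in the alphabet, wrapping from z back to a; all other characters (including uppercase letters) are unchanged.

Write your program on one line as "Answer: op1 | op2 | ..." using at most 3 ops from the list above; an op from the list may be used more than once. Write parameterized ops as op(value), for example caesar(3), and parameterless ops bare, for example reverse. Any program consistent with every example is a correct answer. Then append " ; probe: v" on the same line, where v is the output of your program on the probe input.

take(4) | caesar(16) ; probe: "cyrm"

Check, running the answer program on each example:
  "knjpwhzmpp" -> "knjp" -> "adzf"
  "xtx" -> "xtx" -> "njn"
  "dtfphfwokwb" -> "dtfp" -> "tjvf"
  "ivmm" -> "ivmm" -> "ylcc"
  "wdcp" -> "wdcp" -> "mtsf"
  "aymyprs" -> "aymy" -> "qoco"
  probe: "mibw" -> "mibw" -> "cyrm"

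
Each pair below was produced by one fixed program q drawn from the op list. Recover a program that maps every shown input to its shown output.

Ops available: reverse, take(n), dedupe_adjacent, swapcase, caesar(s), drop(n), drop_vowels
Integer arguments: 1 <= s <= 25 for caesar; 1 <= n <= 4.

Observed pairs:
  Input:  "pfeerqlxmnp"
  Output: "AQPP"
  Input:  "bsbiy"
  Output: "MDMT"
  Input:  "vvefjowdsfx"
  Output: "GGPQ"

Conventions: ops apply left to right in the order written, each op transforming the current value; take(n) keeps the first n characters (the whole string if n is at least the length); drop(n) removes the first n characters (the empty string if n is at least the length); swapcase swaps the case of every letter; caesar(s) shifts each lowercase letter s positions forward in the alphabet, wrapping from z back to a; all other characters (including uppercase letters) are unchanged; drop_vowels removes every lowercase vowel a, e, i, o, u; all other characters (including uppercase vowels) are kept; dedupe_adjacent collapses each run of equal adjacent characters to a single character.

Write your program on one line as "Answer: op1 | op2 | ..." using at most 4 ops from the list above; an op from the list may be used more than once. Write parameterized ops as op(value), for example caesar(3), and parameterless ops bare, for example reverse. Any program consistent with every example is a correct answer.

take(4) | caesar(11) | swapcase

Check, running the answer program on each example:
  "pfeerqlxmnp" -> "pfee" -> "aqpp" -> "AQPP"
  "bsbiy" -> "bsbi" -> "mdmt" -> "MDMT"
  "vvefjowdsfx" -> "vvef" -> "ggpq" -> "GGPQ"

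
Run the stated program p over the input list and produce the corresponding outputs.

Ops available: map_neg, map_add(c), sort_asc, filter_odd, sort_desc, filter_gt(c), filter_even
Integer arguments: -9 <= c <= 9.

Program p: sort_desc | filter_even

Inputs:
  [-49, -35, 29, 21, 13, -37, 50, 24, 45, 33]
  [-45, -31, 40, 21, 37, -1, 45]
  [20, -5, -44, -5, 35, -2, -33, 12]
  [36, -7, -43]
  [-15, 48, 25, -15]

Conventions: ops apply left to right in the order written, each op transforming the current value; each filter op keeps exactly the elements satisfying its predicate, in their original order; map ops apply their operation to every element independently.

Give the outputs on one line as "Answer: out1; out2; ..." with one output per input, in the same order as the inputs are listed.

Execution, op by op:
  [-49, -35, 29, 21, 13, -37, 50, 24, 45, 33] -> [50, 45, 33, 29, 24, 21, 13, -35, -37, -49] -> [50, 24]
  [-45, -31, 40, 21, 37, -1, 45] -> [45, 40, 37, 21, -1, -31, -45] -> [40]
  [20, -5, -44, -5, 35, -2, -33, 12] -> [35, 20, 12, -2, -5, -5, -33, -44] -> [20, 12, -2, -44]
  [36, -7, -43] -> [36, -7, -43] -> [36]
  [-15, 48, 25, -15] -> [48, 25, -15, -15] -> [48]

[50, 24]; [40]; [20, 12, -2, -44]; [36]; [48]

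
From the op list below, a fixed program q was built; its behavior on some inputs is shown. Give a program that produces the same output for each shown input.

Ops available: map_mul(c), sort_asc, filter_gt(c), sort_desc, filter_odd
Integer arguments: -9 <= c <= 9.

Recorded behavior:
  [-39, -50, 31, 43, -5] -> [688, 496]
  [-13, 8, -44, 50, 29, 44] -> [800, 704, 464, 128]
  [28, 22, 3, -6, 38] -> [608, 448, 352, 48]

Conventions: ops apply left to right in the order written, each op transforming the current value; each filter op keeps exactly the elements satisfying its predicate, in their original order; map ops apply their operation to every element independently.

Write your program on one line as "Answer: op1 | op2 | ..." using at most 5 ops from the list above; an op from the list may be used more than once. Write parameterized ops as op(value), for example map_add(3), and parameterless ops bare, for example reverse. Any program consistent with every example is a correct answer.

filter_gt(-4) | map_mul(-4) | map_mul(-4) | sort_asc | sort_desc

Check, running the answer program on each example:
  [-39, -50, 31, 43, -5] -> [31, 43] -> [-124, -172] -> [496, 688] -> [496, 688] -> [688, 496]
  [-13, 8, -44, 50, 29, 44] -> [8, 50, 29, 44] -> [-32, -200, -116, -176] -> [128, 800, 464, 704] -> [128, 464, 704, 800] -> [800, 704, 464, 128]
  [28, 22, 3, -6, 38] -> [28, 22, 3, 38] -> [-112, -88, -12, -152] -> [448, 352, 48, 608] -> [48, 352, 448, 608] -> [608, 448, 352, 48]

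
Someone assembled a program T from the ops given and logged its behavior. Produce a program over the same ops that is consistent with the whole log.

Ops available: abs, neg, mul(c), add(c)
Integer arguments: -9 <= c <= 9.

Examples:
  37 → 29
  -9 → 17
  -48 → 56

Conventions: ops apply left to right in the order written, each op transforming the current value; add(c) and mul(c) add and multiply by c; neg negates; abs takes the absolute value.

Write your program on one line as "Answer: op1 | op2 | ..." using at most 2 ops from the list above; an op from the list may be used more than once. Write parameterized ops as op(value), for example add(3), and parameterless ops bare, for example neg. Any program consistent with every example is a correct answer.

add(-8) | abs

Check, running the answer program on each example:
  37 -> 29 -> 29
  -9 -> -17 -> 17
  -48 -> -56 -> 56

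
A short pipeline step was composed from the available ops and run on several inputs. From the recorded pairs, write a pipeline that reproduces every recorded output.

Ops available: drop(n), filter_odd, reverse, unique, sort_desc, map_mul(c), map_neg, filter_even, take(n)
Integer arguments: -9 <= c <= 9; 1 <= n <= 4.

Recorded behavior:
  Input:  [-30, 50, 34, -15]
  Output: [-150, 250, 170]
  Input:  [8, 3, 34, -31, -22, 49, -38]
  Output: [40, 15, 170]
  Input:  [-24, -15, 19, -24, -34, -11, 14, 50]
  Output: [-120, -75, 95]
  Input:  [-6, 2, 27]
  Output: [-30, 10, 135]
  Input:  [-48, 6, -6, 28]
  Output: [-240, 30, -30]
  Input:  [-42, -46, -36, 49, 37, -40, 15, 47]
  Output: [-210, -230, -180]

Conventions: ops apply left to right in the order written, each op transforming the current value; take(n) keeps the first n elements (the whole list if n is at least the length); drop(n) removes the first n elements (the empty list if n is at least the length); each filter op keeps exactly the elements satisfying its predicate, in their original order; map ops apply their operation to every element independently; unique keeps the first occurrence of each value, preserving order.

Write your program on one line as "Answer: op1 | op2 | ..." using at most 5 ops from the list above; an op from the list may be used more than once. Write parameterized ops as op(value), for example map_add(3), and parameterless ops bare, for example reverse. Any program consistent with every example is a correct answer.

map_neg | map_mul(-5) | unique | take(3)

Check, running the answer program on each example:
  [-30, 50, 34, -15] -> [30, -50, -34, 15] -> [-150, 250, 170, -75] -> [-150, 250, 170, -75] -> [-150, 250, 170]
  [8, 3, 34, -31, -22, 49, -38] -> [-8, -3, -34, 31, 22, -49, 38] -> [40, 15, 170, -155, -110, 245, -190] -> [40, 15, 170, -155, -110, 245, -190] -> [40, 15, 170]
  [-24, -15, 19, -24, -34, -11, 14, 50] -> [24, 15, -19, 24, 34, 11, -14, -50] -> [-120, -75, 95, -120, -170, -55, 70, 250] -> [-120, -75, 95, -170, -55, 70, 250] -> [-120, -75, 95]
  [-6, 2, 27] -> [6, -2, -27] -> [-30, 10, 135] -> [-30, 10, 135] -> [-30, 10, 135]
  [-48, 6, -6, 28] -> [48, -6, 6, -28] -> [-240, 30, -30, 140] -> [-240, 30, -30, 140] -> [-240, 30, -30]
  [-42, -46, -36, 49, 37, -40, 15, 47] -> [42, 46, 36, -49, -37, 40, -15, -47] -> [-210, -230, -180, 245, 185, -200, 75, 235] -> [-210, -230, -180, 245, 185, -200, 75, 235] -> [-210, -230, -180]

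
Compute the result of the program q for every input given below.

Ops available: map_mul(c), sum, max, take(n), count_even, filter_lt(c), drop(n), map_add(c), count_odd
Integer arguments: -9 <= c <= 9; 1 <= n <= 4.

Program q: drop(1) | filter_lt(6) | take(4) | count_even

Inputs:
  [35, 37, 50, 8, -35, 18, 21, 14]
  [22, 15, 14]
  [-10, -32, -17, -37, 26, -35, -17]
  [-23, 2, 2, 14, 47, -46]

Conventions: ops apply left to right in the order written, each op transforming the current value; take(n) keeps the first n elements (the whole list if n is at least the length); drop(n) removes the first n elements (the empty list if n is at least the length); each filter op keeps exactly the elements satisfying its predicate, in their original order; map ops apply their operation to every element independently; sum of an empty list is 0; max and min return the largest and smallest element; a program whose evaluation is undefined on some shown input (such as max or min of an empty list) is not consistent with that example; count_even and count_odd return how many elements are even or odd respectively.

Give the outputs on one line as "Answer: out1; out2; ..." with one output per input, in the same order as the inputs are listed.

Execution, op by op:
  [35, 37, 50, 8, -35, 18, 21, 14] -> [37, 50, 8, -35, 18, 21, 14] -> [-35] -> [-35] -> 0
  [22, 15, 14] -> [15, 14] -> [] -> [] -> 0
  [-10, -32, -17, -37, 26, -35, -17] -> [-32, -17, -37, 26, -35, -17] -> [-32, -17, -37, -35, -17] -> [-32, -17, -37, -35] -> 1
  [-23, 2, 2, 14, 47, -46] -> [2, 2, 14, 47, -46] -> [2, 2, -46] -> [2, 2, -46] -> 3

0; 0; 1; 3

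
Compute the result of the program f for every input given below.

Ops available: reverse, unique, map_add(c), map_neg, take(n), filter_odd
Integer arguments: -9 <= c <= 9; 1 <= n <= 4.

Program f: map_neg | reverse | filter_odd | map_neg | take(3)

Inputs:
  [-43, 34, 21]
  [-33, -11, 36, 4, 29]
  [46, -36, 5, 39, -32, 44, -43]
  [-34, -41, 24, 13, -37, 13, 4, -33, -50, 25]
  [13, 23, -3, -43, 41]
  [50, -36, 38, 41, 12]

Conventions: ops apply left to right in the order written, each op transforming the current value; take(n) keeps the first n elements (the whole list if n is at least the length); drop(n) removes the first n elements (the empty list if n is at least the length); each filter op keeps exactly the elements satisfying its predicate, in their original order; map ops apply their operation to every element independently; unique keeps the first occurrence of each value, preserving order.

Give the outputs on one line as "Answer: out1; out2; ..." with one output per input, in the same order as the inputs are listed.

Execution, op by op:
  [-43, 34, 21] -> [43, -34, -21] -> [-21, -34, 43] -> [-21, 43] -> [21, -43] -> [21, -43]
  [-33, -11, 36, 4, 29] -> [33, 11, -36, -4, -29] -> [-29, -4, -36, 11, 33] -> [-29, 11, 33] -> [29, -11, -33] -> [29, -11, -33]
  [46, -36, 5, 39, -32, 44, -43] -> [-46, 36, -5, -39, 32, -44, 43] -> [43, -44, 32, -39, -5, 36, -46] -> [43, -39, -5] -> [-43, 39, 5] -> [-43, 39, 5]
  [-34, -41, 24, 13, -37, 13, 4, -33, -50, 25] -> [34, 41, -24, -13, 37, -13, -4, 33, 50, -25] -> [-25, 50, 33, -4, -13, 37, -13, -24, 41, 34] -> [-25, 33, -13, 37, -13, 41] -> [25, -33, 13, -37, 13, -41] -> [25, -33, 13]
  [13, 23, -3, -43, 41] -> [-13, -23, 3, 43, -41] -> [-41, 43, 3, -23, -13] -> [-41, 43, 3, -23, -13] -> [41, -43, -3, 23, 13] -> [41, -43, -3]
  [50, -36, 38, 41, 12] -> [-50, 36, -38, -41, -12] -> [-12, -41, -38, 36, -50] -> [-41] -> [41] -> [41]

[21, -43]; [29, -11, -33]; [-43, 39, 5]; [25, -33, 13]; [41, -43, -3]; [41]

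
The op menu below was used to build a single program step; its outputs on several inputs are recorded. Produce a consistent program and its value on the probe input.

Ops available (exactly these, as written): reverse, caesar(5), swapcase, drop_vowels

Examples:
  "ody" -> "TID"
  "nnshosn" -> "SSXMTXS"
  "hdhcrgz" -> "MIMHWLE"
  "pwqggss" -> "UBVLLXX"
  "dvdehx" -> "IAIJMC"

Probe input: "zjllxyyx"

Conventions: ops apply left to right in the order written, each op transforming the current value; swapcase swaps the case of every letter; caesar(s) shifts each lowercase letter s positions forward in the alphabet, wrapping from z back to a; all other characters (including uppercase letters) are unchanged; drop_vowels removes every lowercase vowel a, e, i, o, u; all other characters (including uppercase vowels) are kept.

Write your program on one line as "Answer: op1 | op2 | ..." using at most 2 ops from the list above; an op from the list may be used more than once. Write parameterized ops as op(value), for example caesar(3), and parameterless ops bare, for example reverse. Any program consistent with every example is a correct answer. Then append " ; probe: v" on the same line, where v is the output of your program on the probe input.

caesar(5) | swapcase ; probe: "EOQQCDDC"

Check, running the answer program on each example:
  "ody" -> "tid" -> "TID"
  "nnshosn" -> "ssxmtxs" -> "SSXMTXS"
  "hdhcrgz" -> "mimhwle" -> "MIMHWLE"
  "pwqggss" -> "ubvllxx" -> "UBVLLXX"
  "dvdehx" -> "iaijmc" -> "IAIJMC"
  probe: "zjllxyyx" -> "eoqqcddc" -> "EOQQCDDC"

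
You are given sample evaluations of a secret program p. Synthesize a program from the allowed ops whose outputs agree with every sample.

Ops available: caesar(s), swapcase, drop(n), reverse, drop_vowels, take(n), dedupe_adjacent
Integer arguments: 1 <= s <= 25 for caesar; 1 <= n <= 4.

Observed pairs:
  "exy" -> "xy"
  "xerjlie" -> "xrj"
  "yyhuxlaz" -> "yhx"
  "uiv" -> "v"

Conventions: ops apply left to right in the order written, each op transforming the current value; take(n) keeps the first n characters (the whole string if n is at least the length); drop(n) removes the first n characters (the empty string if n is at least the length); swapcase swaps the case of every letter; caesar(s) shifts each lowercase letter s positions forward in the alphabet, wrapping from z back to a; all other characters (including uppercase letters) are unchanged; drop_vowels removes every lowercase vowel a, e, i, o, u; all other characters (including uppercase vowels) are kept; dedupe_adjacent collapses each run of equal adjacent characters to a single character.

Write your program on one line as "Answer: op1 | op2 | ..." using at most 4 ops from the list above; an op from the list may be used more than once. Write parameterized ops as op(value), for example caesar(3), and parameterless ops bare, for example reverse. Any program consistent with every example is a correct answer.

dedupe_adjacent | take(4) | drop_vowels

Check, running the answer program on each example:
  "exy" -> "exy" -> "exy" -> "xy"
  "xerjlie" -> "xerjlie" -> "xerj" -> "xrj"
  "yyhuxlaz" -> "yhuxlaz" -> "yhux" -> "yhx"
  "uiv" -> "uiv" -> "uiv" -> "v"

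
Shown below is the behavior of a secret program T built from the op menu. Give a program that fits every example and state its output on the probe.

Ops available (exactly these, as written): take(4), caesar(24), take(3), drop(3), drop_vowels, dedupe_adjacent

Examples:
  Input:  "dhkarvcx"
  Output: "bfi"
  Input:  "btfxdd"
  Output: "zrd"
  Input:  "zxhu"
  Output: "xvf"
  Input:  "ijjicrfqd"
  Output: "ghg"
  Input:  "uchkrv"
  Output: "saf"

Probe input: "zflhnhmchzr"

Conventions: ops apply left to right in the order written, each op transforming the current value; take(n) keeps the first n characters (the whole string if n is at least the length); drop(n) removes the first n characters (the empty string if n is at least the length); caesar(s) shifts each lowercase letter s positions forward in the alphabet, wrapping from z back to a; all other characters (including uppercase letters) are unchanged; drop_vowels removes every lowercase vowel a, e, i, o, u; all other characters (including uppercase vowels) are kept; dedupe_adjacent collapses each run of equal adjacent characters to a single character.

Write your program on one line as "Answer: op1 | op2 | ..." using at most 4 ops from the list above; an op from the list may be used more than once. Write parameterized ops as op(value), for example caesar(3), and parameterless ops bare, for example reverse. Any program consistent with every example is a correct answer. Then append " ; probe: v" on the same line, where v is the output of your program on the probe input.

dedupe_adjacent | caesar(24) | take(3) ; probe: "xdj"

Check, running the answer program on each example:
  "dhkarvcx" -> "dhkarvcx" -> "bfiyptav" -> "bfi"
  "btfxdd" -> "btfxd" -> "zrdvb" -> "zrd"
  "zxhu" -> "zxhu" -> "xvfs" -> "xvf"
  "ijjicrfqd" -> "ijicrfqd" -> "ghgapdob" -> "ghg"
  "uchkrv" -> "uchkrv" -> "safipt" -> "saf"
  probe: "zflhnhmchzr" -> "zflhnhmchzr" -> "xdjflfkafxp" -> "xdj"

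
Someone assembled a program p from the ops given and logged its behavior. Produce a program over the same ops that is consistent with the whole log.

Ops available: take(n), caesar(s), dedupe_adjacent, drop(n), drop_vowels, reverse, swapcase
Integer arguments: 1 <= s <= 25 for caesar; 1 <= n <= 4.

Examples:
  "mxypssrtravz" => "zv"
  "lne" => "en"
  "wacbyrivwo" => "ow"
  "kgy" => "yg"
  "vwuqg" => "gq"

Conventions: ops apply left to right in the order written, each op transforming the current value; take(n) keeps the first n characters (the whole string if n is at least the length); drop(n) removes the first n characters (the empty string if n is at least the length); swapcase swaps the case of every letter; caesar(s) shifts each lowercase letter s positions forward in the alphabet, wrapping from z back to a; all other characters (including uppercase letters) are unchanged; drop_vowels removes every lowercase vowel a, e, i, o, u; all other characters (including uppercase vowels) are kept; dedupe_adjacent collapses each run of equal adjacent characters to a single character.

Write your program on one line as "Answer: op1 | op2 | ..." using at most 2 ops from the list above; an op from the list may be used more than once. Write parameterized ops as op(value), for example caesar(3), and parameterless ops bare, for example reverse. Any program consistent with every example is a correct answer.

reverse | take(2)

Check, running the answer program on each example:
  "mxypssrtravz" -> "zvartrsspyxm" -> "zv"
  "lne" -> "enl" -> "en"
  "wacbyrivwo" -> "owvirybcaw" -> "ow"
  "kgy" -> "ygk" -> "yg"
  "vwuqg" -> "gquwv" -> "gq"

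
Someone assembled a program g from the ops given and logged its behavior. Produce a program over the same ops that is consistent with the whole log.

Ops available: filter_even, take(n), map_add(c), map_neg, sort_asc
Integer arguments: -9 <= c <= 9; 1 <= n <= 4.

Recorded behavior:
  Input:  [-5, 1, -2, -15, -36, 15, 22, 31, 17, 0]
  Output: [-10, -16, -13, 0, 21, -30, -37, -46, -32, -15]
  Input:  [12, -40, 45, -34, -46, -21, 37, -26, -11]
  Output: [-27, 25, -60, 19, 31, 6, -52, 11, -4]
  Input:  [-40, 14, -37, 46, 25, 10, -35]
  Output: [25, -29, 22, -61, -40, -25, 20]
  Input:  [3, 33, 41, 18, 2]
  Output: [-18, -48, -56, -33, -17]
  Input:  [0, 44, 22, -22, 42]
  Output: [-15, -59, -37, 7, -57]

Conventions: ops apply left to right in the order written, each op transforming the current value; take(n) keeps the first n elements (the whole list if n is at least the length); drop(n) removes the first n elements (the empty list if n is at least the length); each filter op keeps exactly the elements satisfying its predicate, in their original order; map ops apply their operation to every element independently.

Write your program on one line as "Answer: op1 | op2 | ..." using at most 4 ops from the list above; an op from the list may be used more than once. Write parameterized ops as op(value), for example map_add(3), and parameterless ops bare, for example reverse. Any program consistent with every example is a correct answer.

map_neg | map_add(-7) | map_add(-8)

Check, running the answer program on each example:
  [-5, 1, -2, -15, -36, 15, 22, 31, 17, 0] -> [5, -1, 2, 15, 36, -15, -22, -31, -17, 0] -> [-2, -8, -5, 8, 29, -22, -29, -38, -24, -7] -> [-10, -16, -13, 0, 21, -30, -37, -46, -32, -15]
  [12, -40, 45, -34, -46, -21, 37, -26, -11] -> [-12, 40, -45, 34, 46, 21, -37, 26, 11] -> [-19, 33, -52, 27, 39, 14, -44, 19, 4] -> [-27, 25, -60, 19, 31, 6, -52, 11, -4]
  [-40, 14, -37, 46, 25, 10, -35] -> [40, -14, 37, -46, -25, -10, 35] -> [33, -21, 30, -53, -32, -17, 28] -> [25, -29, 22, -61, -40, -25, 20]
  [3, 33, 41, 18, 2] -> [-3, -33, -41, -18, -2] -> [-10, -40, -48, -25, -9] -> [-18, -48, -56, -33, -17]
  [0, 44, 22, -22, 42] -> [0, -44, -22, 22, -42] -> [-7, -51, -29, 15, -49] -> [-15, -59, -37, 7, -57]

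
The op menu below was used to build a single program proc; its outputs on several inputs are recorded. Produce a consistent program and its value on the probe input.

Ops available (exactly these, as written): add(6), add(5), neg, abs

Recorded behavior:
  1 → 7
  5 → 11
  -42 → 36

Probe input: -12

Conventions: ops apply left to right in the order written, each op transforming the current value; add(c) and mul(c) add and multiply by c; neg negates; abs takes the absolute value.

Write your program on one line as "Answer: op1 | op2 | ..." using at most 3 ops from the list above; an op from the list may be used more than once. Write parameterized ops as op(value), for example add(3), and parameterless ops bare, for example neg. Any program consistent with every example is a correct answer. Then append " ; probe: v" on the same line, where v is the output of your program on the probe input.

add(6) | abs ; probe: 6

Check, running the answer program on each example:
  1 -> 7 -> 7
  5 -> 11 -> 11
  -42 -> -36 -> 36
  probe: -12 -> -6 -> 6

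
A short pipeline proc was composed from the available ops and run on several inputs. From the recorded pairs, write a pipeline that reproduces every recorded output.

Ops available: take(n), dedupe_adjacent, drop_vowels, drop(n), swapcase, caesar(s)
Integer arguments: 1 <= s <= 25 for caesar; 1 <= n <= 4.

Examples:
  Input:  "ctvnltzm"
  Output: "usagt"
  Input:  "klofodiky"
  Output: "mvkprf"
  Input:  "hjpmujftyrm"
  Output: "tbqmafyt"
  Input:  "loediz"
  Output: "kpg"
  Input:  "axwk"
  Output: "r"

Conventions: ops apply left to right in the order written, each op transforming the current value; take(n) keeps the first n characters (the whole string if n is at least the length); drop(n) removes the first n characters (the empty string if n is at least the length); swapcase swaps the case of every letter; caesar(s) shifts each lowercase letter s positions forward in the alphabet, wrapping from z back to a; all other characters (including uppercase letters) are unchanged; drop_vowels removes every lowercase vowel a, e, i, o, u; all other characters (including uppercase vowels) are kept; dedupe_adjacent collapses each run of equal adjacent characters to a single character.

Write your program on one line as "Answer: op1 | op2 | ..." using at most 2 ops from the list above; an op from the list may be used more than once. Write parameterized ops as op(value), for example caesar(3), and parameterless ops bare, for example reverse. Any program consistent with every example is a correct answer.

drop(3) | caesar(7)

Check, running the answer program on each example:
  "ctvnltzm" -> "nltzm" -> "usagt"
  "klofodiky" -> "fodiky" -> "mvkprf"
  "hjpmujftyrm" -> "mujftyrm" -> "tbqmafyt"
  "loediz" -> "diz" -> "kpg"
  "axwk" -> "k" -> "r"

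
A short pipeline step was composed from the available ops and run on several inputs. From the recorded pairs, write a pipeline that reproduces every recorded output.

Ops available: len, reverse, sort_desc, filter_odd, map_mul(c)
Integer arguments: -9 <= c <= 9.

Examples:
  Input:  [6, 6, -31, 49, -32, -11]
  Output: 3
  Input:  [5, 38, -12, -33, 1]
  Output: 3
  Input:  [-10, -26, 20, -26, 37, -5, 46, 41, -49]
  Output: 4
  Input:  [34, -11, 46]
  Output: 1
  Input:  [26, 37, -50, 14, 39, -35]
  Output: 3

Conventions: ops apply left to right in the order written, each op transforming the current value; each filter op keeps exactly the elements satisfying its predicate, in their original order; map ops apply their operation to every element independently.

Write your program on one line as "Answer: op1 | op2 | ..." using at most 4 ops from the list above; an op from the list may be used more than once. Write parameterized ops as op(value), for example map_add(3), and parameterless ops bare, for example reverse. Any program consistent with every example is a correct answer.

filter_odd | reverse | len

Check, running the answer program on each example:
  [6, 6, -31, 49, -32, -11] -> [-31, 49, -11] -> [-11, 49, -31] -> 3
  [5, 38, -12, -33, 1] -> [5, -33, 1] -> [1, -33, 5] -> 3
  [-10, -26, 20, -26, 37, -5, 46, 41, -49] -> [37, -5, 41, -49] -> [-49, 41, -5, 37] -> 4
  [34, -11, 46] -> [-11] -> [-11] -> 1
  [26, 37, -50, 14, 39, -35] -> [37, 39, -35] -> [-35, 39, 37] -> 3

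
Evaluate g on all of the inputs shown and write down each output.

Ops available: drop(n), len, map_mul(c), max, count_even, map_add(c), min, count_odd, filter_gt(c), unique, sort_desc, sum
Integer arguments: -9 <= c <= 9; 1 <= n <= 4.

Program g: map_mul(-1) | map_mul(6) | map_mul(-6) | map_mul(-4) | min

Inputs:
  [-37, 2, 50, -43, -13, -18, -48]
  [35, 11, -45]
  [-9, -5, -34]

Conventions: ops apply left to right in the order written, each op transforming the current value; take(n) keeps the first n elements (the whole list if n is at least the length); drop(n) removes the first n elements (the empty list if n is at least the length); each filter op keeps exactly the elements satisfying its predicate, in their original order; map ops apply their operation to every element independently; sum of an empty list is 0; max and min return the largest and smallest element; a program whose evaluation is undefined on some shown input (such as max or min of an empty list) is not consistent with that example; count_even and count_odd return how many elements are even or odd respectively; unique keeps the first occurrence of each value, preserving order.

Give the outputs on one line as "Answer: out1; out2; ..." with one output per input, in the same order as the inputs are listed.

Execution, op by op:
  [-37, 2, 50, -43, -13, -18, -48] -> [37, -2, -50, 43, 13, 18, 48] -> [222, -12, -300, 258, 78, 108, 288] -> [-1332, 72, 1800, -1548, -468, -648, -1728] -> [5328, -288, -7200, 6192, 1872, 2592, 6912] -> -7200
  [35, 11, -45] -> [-35, -11, 45] -> [-210, -66, 270] -> [1260, 396, -1620] -> [-5040, -1584, 6480] -> -5040
  [-9, -5, -34] -> [9, 5, 34] -> [54, 30, 204] -> [-324, -180, -1224] -> [1296, 720, 4896] -> 720

-7200; -5040; 720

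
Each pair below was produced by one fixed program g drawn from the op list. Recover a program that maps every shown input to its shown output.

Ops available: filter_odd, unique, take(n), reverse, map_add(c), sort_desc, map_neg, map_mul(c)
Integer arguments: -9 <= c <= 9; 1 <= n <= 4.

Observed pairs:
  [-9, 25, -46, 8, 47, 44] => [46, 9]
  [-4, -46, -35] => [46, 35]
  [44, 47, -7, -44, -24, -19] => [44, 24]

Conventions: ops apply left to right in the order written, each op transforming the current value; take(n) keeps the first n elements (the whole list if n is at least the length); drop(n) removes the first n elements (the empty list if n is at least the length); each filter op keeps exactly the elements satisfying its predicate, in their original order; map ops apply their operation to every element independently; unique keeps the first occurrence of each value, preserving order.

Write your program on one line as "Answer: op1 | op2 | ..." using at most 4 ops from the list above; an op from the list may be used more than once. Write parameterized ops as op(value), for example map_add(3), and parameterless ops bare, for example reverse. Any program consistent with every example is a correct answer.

map_neg | reverse | sort_desc | take(2)

Check, running the answer program on each example:
  [-9, 25, -46, 8, 47, 44] -> [9, -25, 46, -8, -47, -44] -> [-44, -47, -8, 46, -25, 9] -> [46, 9, -8, -25, -44, -47] -> [46, 9]
  [-4, -46, -35] -> [4, 46, 35] -> [35, 46, 4] -> [46, 35, 4] -> [46, 35]
  [44, 47, -7, -44, -24, -19] -> [-44, -47, 7, 44, 24, 19] -> [19, 24, 44, 7, -47, -44] -> [44, 24, 19, 7, -44, -47] -> [44, 24]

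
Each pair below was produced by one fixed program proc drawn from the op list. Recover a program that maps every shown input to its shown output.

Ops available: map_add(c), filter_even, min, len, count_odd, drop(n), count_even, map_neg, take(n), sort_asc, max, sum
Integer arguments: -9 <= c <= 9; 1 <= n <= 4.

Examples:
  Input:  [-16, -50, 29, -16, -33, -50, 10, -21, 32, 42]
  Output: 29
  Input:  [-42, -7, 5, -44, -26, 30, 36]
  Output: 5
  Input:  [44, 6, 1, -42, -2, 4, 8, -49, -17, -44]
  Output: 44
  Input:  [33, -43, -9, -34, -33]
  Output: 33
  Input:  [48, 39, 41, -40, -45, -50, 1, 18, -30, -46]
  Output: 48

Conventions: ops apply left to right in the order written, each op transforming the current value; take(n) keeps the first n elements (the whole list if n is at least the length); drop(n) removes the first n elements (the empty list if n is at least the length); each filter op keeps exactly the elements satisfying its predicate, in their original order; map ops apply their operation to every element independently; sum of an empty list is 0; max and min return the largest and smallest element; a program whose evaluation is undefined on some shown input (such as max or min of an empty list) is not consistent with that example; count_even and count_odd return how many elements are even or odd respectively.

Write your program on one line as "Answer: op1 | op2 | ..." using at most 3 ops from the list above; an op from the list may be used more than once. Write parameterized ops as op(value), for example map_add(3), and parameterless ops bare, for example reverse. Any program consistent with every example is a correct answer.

take(3) | max

Check, running the answer program on each example:
  [-16, -50, 29, -16, -33, -50, 10, -21, 32, 42] -> [-16, -50, 29] -> 29
  [-42, -7, 5, -44, -26, 30, 36] -> [-42, -7, 5] -> 5
  [44, 6, 1, -42, -2, 4, 8, -49, -17, -44] -> [44, 6, 1] -> 44
  [33, -43, -9, -34, -33] -> [33, -43, -9] -> 33
  [48, 39, 41, -40, -45, -50, 1, 18, -30, -46] -> [48, 39, 41] -> 48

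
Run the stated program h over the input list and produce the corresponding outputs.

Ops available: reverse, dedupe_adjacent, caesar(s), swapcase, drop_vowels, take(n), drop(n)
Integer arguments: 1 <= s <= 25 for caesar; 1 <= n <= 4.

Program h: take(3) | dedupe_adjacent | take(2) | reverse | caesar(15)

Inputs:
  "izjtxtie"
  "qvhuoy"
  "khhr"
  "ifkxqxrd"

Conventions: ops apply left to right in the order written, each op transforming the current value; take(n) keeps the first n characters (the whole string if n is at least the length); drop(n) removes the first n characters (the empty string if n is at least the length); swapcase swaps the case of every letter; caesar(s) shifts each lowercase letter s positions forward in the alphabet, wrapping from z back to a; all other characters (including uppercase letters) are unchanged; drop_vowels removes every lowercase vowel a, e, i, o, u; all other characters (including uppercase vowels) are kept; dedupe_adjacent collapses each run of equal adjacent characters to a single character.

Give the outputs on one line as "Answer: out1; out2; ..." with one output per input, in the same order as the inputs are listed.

Execution, op by op:
  "izjtxtie" -> "izj" -> "izj" -> "iz" -> "zi" -> "ox"
  "qvhuoy" -> "qvh" -> "qvh" -> "qv" -> "vq" -> "kf"
  "khhr" -> "khh" -> "kh" -> "kh" -> "hk" -> "wz"
  "ifkxqxrd" -> "ifk" -> "ifk" -> "if" -> "fi" -> "ux"

"ox"; "kf"; "wz"; "ux"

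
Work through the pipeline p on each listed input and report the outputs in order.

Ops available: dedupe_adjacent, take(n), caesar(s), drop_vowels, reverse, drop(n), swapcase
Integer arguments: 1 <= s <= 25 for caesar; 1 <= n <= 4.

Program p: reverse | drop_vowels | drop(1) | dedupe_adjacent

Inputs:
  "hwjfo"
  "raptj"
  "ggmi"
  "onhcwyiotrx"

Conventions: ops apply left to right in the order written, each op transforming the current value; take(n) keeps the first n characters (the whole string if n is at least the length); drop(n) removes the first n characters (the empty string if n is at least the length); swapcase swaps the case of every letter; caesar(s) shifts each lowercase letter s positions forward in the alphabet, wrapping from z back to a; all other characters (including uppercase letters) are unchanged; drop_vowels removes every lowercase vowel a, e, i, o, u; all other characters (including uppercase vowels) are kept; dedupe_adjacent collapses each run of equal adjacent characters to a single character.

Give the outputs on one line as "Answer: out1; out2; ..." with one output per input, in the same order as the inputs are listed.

Execution, op by op:
  "hwjfo" -> "ofjwh" -> "fjwh" -> "jwh" -> "jwh"
  "raptj" -> "jtpar" -> "jtpr" -> "tpr" -> "tpr"
  "ggmi" -> "imgg" -> "mgg" -> "gg" -> "g"
  "onhcwyiotrx" -> "xrtoiywchno" -> "xrtywchn" -> "rtywchn" -> "rtywchn"

"jwh"; "tpr"; "g"; "rtywchn"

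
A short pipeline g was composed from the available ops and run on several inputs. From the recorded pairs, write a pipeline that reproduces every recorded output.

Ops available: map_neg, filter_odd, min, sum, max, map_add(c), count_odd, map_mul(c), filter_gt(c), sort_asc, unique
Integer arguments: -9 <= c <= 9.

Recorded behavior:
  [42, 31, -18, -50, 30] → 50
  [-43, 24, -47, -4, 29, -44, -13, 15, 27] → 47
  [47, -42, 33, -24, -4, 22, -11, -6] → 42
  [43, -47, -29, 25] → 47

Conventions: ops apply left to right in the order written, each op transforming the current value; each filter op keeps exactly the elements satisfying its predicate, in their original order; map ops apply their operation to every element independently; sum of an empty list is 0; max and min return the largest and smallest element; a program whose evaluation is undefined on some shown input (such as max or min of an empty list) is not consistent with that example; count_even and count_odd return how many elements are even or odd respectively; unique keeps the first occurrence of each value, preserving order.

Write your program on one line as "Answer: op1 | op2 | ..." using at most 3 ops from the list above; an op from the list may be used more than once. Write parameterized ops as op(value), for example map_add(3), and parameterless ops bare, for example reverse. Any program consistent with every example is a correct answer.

map_neg | max

Check, running the answer program on each example:
  [42, 31, -18, -50, 30] -> [-42, -31, 18, 50, -30] -> 50
  [-43, 24, -47, -4, 29, -44, -13, 15, 27] -> [43, -24, 47, 4, -29, 44, 13, -15, -27] -> 47
  [47, -42, 33, -24, -4, 22, -11, -6] -> [-47, 42, -33, 24, 4, -22, 11, 6] -> 42
  [43, -47, -29, 25] -> [-43, 47, 29, -25] -> 47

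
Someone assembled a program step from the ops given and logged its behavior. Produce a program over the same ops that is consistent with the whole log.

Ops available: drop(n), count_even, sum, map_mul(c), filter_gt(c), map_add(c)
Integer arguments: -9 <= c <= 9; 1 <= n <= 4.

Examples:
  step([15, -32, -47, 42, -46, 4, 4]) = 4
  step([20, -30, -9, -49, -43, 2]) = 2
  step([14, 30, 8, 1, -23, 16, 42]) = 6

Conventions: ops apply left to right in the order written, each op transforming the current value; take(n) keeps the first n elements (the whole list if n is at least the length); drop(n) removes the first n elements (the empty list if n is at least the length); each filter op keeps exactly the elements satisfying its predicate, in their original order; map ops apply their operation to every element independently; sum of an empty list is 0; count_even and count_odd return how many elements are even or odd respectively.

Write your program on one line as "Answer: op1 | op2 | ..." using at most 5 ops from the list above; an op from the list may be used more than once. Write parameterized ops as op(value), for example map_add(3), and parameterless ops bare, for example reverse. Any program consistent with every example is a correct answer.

map_mul(-8) | map_mul(-7) | filter_gt(-6) | count_even

Check, running the answer program on each example:
  [15, -32, -47, 42, -46, 4, 4] -> [-120, 256, 376, -336, 368, -32, -32] -> [840, -1792, -2632, 2352, -2576, 224, 224] -> [840, 2352, 224, 224] -> 4
  [20, -30, -9, -49, -43, 2] -> [-160, 240, 72, 392, 344, -16] -> [1120, -1680, -504, -2744, -2408, 112] -> [1120, 112] -> 2
  [14, 30, 8, 1, -23, 16, 42] -> [-112, -240, -64, -8, 184, -128, -336] -> [784, 1680, 448, 56, -1288, 896, 2352] -> [784, 1680, 448, 56, 896, 2352] -> 6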